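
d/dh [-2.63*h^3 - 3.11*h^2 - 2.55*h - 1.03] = -7.89*h^2 - 6.22*h - 2.55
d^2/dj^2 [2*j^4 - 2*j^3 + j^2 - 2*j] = 24*j^2 - 12*j + 2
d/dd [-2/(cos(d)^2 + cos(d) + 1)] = -2*(2*cos(d) + 1)*sin(d)/(cos(d)^2 + cos(d) + 1)^2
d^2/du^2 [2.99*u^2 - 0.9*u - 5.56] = 5.98000000000000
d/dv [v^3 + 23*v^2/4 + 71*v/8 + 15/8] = 3*v^2 + 23*v/2 + 71/8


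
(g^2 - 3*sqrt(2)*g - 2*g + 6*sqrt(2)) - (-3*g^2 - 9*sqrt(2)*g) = 4*g^2 - 2*g + 6*sqrt(2)*g + 6*sqrt(2)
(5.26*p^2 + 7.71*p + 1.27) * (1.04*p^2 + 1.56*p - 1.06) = 5.4704*p^4 + 16.224*p^3 + 7.7728*p^2 - 6.1914*p - 1.3462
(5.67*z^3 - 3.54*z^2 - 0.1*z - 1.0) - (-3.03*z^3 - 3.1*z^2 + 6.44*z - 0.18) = 8.7*z^3 - 0.44*z^2 - 6.54*z - 0.82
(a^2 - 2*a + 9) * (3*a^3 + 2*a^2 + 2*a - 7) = 3*a^5 - 4*a^4 + 25*a^3 + 7*a^2 + 32*a - 63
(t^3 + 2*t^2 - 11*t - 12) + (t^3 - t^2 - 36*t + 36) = 2*t^3 + t^2 - 47*t + 24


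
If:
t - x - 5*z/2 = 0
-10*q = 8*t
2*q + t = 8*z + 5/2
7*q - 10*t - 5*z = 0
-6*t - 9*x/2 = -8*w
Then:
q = -50/609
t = 125/1218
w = 475/812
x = 550/609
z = -65/203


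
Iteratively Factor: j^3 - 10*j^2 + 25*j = (j - 5)*(j^2 - 5*j) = (j - 5)^2*(j)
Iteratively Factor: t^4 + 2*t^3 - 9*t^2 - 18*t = (t + 2)*(t^3 - 9*t) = (t - 3)*(t + 2)*(t^2 + 3*t) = t*(t - 3)*(t + 2)*(t + 3)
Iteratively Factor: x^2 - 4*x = (x - 4)*(x)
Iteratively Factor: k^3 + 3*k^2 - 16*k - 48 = (k - 4)*(k^2 + 7*k + 12) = (k - 4)*(k + 3)*(k + 4)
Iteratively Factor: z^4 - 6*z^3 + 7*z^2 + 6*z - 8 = (z - 1)*(z^3 - 5*z^2 + 2*z + 8) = (z - 4)*(z - 1)*(z^2 - z - 2) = (z - 4)*(z - 2)*(z - 1)*(z + 1)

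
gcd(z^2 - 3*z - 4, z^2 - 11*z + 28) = z - 4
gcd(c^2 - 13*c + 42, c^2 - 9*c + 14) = c - 7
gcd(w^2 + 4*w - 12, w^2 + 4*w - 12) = w^2 + 4*w - 12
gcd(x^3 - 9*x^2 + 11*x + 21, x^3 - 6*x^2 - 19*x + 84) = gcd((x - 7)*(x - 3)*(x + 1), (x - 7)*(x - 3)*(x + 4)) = x^2 - 10*x + 21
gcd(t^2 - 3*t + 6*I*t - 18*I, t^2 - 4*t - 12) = 1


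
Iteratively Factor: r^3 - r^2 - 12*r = (r)*(r^2 - r - 12) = r*(r + 3)*(r - 4)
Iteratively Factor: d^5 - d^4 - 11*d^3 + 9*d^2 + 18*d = (d - 3)*(d^4 + 2*d^3 - 5*d^2 - 6*d) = (d - 3)*(d - 2)*(d^3 + 4*d^2 + 3*d) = (d - 3)*(d - 2)*(d + 1)*(d^2 + 3*d) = (d - 3)*(d - 2)*(d + 1)*(d + 3)*(d)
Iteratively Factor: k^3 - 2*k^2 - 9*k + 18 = (k + 3)*(k^2 - 5*k + 6) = (k - 3)*(k + 3)*(k - 2)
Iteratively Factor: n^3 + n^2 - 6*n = (n + 3)*(n^2 - 2*n) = n*(n + 3)*(n - 2)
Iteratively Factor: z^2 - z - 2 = (z - 2)*(z + 1)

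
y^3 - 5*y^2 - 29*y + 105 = (y - 7)*(y - 3)*(y + 5)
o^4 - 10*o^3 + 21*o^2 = o^2*(o - 7)*(o - 3)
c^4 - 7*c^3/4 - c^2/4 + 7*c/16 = c*(c - 7/4)*(c - 1/2)*(c + 1/2)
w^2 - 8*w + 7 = (w - 7)*(w - 1)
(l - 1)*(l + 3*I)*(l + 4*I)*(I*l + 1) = I*l^4 - 6*l^3 - I*l^3 + 6*l^2 - 5*I*l^2 - 12*l + 5*I*l + 12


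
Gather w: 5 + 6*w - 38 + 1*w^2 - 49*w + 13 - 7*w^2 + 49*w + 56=-6*w^2 + 6*w + 36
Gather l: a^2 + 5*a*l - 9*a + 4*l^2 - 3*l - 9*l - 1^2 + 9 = a^2 - 9*a + 4*l^2 + l*(5*a - 12) + 8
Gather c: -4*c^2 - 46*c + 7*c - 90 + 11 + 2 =-4*c^2 - 39*c - 77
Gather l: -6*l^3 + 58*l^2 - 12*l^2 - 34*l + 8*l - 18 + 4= -6*l^3 + 46*l^2 - 26*l - 14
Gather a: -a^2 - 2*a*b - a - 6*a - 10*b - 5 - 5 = -a^2 + a*(-2*b - 7) - 10*b - 10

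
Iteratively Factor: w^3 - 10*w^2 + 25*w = (w - 5)*(w^2 - 5*w) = (w - 5)^2*(w)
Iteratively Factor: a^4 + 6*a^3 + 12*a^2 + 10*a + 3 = (a + 1)*(a^3 + 5*a^2 + 7*a + 3) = (a + 1)^2*(a^2 + 4*a + 3) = (a + 1)^3*(a + 3)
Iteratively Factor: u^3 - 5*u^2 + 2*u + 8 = (u - 4)*(u^2 - u - 2) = (u - 4)*(u + 1)*(u - 2)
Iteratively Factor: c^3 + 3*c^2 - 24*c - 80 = (c + 4)*(c^2 - c - 20) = (c + 4)^2*(c - 5)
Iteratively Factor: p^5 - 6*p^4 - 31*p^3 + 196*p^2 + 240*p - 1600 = (p + 4)*(p^4 - 10*p^3 + 9*p^2 + 160*p - 400) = (p - 5)*(p + 4)*(p^3 - 5*p^2 - 16*p + 80) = (p - 5)*(p + 4)^2*(p^2 - 9*p + 20) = (p - 5)*(p - 4)*(p + 4)^2*(p - 5)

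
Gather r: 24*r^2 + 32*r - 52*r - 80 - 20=24*r^2 - 20*r - 100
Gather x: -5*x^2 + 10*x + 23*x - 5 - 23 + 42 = -5*x^2 + 33*x + 14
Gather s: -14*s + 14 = 14 - 14*s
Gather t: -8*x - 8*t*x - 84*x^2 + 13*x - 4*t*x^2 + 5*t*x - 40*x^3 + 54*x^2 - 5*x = t*(-4*x^2 - 3*x) - 40*x^3 - 30*x^2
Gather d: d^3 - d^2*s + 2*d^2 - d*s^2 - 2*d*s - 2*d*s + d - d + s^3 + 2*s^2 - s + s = d^3 + d^2*(2 - s) + d*(-s^2 - 4*s) + s^3 + 2*s^2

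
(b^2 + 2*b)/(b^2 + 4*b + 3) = b*(b + 2)/(b^2 + 4*b + 3)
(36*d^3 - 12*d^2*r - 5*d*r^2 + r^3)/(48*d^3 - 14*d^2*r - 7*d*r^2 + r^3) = (-6*d + r)/(-8*d + r)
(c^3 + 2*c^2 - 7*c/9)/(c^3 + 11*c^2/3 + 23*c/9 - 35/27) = 3*c/(3*c + 5)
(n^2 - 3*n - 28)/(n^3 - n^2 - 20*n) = (n - 7)/(n*(n - 5))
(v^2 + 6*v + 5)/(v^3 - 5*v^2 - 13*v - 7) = (v + 5)/(v^2 - 6*v - 7)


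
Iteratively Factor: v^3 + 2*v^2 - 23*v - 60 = (v + 4)*(v^2 - 2*v - 15) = (v + 3)*(v + 4)*(v - 5)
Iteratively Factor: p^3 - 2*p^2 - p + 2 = (p + 1)*(p^2 - 3*p + 2) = (p - 2)*(p + 1)*(p - 1)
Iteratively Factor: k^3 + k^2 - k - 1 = (k - 1)*(k^2 + 2*k + 1) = (k - 1)*(k + 1)*(k + 1)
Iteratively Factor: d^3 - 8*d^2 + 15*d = (d - 5)*(d^2 - 3*d) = d*(d - 5)*(d - 3)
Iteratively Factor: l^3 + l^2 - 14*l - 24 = (l + 2)*(l^2 - l - 12) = (l + 2)*(l + 3)*(l - 4)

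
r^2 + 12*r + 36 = (r + 6)^2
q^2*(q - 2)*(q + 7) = q^4 + 5*q^3 - 14*q^2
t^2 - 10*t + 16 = (t - 8)*(t - 2)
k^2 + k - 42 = (k - 6)*(k + 7)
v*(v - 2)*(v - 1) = v^3 - 3*v^2 + 2*v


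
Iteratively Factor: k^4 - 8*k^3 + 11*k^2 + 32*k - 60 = (k + 2)*(k^3 - 10*k^2 + 31*k - 30) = (k - 2)*(k + 2)*(k^2 - 8*k + 15) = (k - 5)*(k - 2)*(k + 2)*(k - 3)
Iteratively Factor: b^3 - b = (b - 1)*(b^2 + b) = b*(b - 1)*(b + 1)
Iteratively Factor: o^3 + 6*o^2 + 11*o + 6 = (o + 1)*(o^2 + 5*o + 6) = (o + 1)*(o + 2)*(o + 3)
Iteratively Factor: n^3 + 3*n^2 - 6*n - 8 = (n - 2)*(n^2 + 5*n + 4) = (n - 2)*(n + 1)*(n + 4)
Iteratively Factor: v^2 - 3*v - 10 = (v + 2)*(v - 5)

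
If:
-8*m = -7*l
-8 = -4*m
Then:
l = 16/7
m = 2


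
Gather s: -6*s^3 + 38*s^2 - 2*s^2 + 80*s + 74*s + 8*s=-6*s^3 + 36*s^2 + 162*s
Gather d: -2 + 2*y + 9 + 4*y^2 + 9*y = 4*y^2 + 11*y + 7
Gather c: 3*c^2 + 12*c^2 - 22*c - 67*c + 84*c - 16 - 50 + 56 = 15*c^2 - 5*c - 10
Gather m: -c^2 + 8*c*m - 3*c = -c^2 + 8*c*m - 3*c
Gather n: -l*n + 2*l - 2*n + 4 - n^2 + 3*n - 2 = 2*l - n^2 + n*(1 - l) + 2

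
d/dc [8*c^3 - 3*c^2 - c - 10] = 24*c^2 - 6*c - 1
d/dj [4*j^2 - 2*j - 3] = 8*j - 2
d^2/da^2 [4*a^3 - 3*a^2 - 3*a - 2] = 24*a - 6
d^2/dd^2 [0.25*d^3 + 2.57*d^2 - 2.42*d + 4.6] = 1.5*d + 5.14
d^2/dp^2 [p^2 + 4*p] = 2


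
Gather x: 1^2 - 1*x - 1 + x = 0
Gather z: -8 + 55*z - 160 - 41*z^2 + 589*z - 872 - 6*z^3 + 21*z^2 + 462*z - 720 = -6*z^3 - 20*z^2 + 1106*z - 1760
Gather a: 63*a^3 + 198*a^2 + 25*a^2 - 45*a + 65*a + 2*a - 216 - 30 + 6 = 63*a^3 + 223*a^2 + 22*a - 240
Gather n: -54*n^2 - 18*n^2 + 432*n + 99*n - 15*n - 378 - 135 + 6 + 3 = -72*n^2 + 516*n - 504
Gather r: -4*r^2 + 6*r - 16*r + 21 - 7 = -4*r^2 - 10*r + 14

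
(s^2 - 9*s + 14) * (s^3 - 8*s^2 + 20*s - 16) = s^5 - 17*s^4 + 106*s^3 - 308*s^2 + 424*s - 224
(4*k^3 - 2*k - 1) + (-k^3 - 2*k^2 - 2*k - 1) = 3*k^3 - 2*k^2 - 4*k - 2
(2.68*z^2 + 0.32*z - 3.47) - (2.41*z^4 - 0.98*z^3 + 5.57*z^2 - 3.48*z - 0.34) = -2.41*z^4 + 0.98*z^3 - 2.89*z^2 + 3.8*z - 3.13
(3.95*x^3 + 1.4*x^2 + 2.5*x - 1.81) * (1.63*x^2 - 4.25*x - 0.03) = 6.4385*x^5 - 14.5055*x^4 - 1.9935*x^3 - 13.6173*x^2 + 7.6175*x + 0.0543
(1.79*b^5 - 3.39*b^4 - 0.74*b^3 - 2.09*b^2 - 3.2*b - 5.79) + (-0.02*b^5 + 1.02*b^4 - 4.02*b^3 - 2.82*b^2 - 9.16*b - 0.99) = 1.77*b^5 - 2.37*b^4 - 4.76*b^3 - 4.91*b^2 - 12.36*b - 6.78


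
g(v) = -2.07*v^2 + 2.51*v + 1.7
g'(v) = 2.51 - 4.14*v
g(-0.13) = 1.34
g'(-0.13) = 3.05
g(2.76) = -7.14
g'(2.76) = -8.92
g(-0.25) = 0.94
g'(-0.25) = 3.54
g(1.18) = 1.78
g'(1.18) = -2.38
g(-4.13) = -43.97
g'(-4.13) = 19.61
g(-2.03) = -11.93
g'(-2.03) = 10.91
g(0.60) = 2.46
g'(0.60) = 0.03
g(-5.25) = -68.53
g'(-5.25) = 24.24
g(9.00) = -143.38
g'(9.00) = -34.75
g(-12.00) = -326.50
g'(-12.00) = 52.19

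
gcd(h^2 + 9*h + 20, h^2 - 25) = h + 5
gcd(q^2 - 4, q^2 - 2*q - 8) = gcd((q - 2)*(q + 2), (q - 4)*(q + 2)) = q + 2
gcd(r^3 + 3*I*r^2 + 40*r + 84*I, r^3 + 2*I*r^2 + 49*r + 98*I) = r^2 + 9*I*r - 14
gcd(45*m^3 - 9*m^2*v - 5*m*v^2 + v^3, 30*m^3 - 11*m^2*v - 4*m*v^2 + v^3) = -15*m^2 - 2*m*v + v^2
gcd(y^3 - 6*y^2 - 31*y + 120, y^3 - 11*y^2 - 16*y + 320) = y^2 - 3*y - 40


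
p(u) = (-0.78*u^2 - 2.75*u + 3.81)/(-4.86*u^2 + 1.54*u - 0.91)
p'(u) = (-1.56*u - 2.75)/(-4.86*u^2 + 1.54*u - 0.91) + (9.72*u - 1.54)*(-0.78*u^2 - 2.75*u + 3.81)/(-4.86*u^2 + 1.54*u - 0.91)^2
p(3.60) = 0.28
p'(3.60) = -0.02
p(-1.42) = -0.48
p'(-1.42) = -0.53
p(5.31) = 0.25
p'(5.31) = -0.01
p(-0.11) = -3.60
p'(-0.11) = -6.00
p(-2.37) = -0.19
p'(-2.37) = -0.17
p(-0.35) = -2.29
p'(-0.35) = -4.45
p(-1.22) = -0.60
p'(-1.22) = -0.72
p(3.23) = 0.28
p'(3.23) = -0.01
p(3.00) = 0.29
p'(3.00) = -0.01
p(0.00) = -4.19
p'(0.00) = -4.06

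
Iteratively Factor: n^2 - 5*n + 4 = (n - 4)*(n - 1)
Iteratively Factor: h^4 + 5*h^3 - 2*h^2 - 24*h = (h + 3)*(h^3 + 2*h^2 - 8*h) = (h + 3)*(h + 4)*(h^2 - 2*h) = (h - 2)*(h + 3)*(h + 4)*(h)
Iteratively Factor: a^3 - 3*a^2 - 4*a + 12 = (a - 2)*(a^2 - a - 6) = (a - 3)*(a - 2)*(a + 2)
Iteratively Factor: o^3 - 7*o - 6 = (o + 1)*(o^2 - o - 6) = (o - 3)*(o + 1)*(o + 2)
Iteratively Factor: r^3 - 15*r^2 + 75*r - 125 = (r - 5)*(r^2 - 10*r + 25) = (r - 5)^2*(r - 5)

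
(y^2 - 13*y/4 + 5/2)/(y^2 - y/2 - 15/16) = 4*(y - 2)/(4*y + 3)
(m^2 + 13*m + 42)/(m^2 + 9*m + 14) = (m + 6)/(m + 2)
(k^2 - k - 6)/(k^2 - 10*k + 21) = (k + 2)/(k - 7)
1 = 1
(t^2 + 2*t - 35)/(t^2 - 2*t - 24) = (-t^2 - 2*t + 35)/(-t^2 + 2*t + 24)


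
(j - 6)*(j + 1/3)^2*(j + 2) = j^4 - 10*j^3/3 - 131*j^2/9 - 76*j/9 - 4/3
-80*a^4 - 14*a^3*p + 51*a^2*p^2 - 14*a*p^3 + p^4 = (-8*a + p)*(-5*a + p)*(-2*a + p)*(a + p)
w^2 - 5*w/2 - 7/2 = (w - 7/2)*(w + 1)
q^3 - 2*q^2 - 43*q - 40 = (q - 8)*(q + 1)*(q + 5)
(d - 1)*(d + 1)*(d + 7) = d^3 + 7*d^2 - d - 7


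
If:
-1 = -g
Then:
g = 1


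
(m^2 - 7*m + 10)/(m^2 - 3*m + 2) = (m - 5)/(m - 1)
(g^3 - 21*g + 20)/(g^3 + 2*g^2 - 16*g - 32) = (g^2 + 4*g - 5)/(g^2 + 6*g + 8)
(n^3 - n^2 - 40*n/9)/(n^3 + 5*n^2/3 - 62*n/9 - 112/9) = n*(3*n + 5)/(3*n^2 + 13*n + 14)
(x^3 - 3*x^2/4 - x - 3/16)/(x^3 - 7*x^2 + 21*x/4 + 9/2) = (x + 1/4)/(x - 6)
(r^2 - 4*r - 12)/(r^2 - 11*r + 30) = (r + 2)/(r - 5)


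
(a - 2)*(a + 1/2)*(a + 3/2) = a^3 - 13*a/4 - 3/2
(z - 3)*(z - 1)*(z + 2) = z^3 - 2*z^2 - 5*z + 6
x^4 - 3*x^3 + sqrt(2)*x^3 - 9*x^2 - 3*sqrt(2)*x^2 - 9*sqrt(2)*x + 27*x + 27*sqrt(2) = (x - 3)^2*(x + 3)*(x + sqrt(2))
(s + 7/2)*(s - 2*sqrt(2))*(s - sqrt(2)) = s^3 - 3*sqrt(2)*s^2 + 7*s^2/2 - 21*sqrt(2)*s/2 + 4*s + 14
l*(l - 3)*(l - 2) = l^3 - 5*l^2 + 6*l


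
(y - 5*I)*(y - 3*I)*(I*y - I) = I*y^3 + 8*y^2 - I*y^2 - 8*y - 15*I*y + 15*I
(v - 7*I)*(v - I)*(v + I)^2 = v^4 - 6*I*v^3 + 8*v^2 - 6*I*v + 7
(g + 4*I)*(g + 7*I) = g^2 + 11*I*g - 28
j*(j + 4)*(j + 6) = j^3 + 10*j^2 + 24*j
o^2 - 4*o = o*(o - 4)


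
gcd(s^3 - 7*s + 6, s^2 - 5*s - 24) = s + 3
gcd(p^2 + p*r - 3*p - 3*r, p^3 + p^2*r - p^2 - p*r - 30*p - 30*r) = p + r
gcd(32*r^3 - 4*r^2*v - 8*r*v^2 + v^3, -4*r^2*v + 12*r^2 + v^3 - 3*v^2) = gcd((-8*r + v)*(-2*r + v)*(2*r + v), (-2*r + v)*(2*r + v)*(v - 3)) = 4*r^2 - v^2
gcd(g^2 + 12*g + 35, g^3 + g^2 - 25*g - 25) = g + 5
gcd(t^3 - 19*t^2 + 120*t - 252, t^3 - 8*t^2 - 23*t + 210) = t^2 - 13*t + 42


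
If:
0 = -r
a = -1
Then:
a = -1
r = 0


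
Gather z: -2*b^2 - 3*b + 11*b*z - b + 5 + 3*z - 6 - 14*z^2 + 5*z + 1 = -2*b^2 - 4*b - 14*z^2 + z*(11*b + 8)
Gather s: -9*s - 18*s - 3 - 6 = -27*s - 9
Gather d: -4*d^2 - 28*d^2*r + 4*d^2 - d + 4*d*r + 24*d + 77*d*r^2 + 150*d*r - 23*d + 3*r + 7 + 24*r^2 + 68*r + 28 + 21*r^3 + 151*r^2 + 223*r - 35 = -28*d^2*r + d*(77*r^2 + 154*r) + 21*r^3 + 175*r^2 + 294*r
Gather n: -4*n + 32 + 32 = 64 - 4*n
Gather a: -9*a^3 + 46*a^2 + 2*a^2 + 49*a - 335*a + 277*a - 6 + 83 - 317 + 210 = -9*a^3 + 48*a^2 - 9*a - 30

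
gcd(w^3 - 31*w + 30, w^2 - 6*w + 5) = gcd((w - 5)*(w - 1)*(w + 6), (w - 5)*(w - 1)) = w^2 - 6*w + 5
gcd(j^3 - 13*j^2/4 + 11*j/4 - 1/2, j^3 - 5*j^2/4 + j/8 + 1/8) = j - 1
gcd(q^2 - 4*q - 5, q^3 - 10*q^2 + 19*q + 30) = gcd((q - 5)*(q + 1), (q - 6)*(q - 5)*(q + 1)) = q^2 - 4*q - 5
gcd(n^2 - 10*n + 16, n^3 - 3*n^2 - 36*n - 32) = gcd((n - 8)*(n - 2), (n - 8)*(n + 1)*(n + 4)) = n - 8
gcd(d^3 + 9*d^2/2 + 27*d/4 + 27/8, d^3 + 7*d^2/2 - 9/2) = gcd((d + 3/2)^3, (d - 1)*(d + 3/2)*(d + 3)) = d + 3/2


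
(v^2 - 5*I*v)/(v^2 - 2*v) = (v - 5*I)/(v - 2)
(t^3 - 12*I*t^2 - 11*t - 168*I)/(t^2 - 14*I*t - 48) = (t^2 - 4*I*t + 21)/(t - 6*I)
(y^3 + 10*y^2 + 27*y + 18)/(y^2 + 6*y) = y + 4 + 3/y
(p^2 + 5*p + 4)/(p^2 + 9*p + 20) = (p + 1)/(p + 5)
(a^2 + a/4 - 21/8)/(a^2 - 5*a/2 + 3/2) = (a + 7/4)/(a - 1)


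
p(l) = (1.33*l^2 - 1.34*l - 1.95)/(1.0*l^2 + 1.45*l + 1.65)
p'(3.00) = 0.24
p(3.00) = 0.40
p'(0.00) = 0.23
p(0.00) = -1.18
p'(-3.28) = 0.15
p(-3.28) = 2.19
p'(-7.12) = 0.06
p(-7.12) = 1.79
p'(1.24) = 0.64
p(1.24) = -0.31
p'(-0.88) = -3.14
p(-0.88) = 0.23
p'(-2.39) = -0.03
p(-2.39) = 2.27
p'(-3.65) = 0.15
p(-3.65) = 2.13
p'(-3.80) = 0.15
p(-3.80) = 2.11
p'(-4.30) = 0.13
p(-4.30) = 2.04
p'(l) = (-2.0*l - 1.45)*(1.33*l^2 - 1.34*l - 1.95)/(1.0*l^2 + 1.45*l + 1.65)^2 + (2.66*l - 1.34)/(1.0*l^2 + 1.45*l + 1.65) = (3.2685*l^2 + 8.289*l + 0.6165)/(1.0*l^4 + 2.9*l^3 + 5.4025*l^2 + 4.785*l + 2.7225)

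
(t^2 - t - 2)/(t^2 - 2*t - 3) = (t - 2)/(t - 3)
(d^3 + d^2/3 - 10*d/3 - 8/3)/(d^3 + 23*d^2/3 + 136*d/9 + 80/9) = 3*(d^2 - d - 2)/(3*d^2 + 19*d + 20)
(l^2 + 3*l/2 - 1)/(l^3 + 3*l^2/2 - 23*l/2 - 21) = (2*l - 1)/(2*l^2 - l - 21)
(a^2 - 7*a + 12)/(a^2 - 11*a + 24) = (a - 4)/(a - 8)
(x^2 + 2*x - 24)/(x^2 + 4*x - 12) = (x - 4)/(x - 2)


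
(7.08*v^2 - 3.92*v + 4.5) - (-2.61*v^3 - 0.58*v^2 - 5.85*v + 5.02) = 2.61*v^3 + 7.66*v^2 + 1.93*v - 0.52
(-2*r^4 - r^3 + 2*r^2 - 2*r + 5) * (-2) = 4*r^4 + 2*r^3 - 4*r^2 + 4*r - 10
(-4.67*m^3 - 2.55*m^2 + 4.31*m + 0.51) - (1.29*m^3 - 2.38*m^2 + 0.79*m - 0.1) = -5.96*m^3 - 0.17*m^2 + 3.52*m + 0.61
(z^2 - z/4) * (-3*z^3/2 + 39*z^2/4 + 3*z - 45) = -3*z^5/2 + 81*z^4/8 + 9*z^3/16 - 183*z^2/4 + 45*z/4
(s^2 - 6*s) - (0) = s^2 - 6*s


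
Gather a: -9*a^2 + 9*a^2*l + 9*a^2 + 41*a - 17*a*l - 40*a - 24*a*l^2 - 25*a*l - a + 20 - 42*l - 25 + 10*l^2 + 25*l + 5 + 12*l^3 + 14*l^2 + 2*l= 9*a^2*l + a*(-24*l^2 - 42*l) + 12*l^3 + 24*l^2 - 15*l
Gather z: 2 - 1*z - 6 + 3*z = 2*z - 4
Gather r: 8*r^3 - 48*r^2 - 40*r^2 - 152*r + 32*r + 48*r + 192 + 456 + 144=8*r^3 - 88*r^2 - 72*r + 792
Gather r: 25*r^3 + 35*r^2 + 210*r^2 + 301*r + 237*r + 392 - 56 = 25*r^3 + 245*r^2 + 538*r + 336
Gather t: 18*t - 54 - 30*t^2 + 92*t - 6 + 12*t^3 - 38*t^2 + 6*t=12*t^3 - 68*t^2 + 116*t - 60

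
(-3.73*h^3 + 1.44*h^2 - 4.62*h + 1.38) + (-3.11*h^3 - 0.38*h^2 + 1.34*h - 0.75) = -6.84*h^3 + 1.06*h^2 - 3.28*h + 0.63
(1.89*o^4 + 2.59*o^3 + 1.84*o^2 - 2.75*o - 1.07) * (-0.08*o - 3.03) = -0.1512*o^5 - 5.9339*o^4 - 7.9949*o^3 - 5.3552*o^2 + 8.4181*o + 3.2421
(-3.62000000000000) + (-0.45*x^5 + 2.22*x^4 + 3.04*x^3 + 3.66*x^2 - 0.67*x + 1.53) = -0.45*x^5 + 2.22*x^4 + 3.04*x^3 + 3.66*x^2 - 0.67*x - 2.09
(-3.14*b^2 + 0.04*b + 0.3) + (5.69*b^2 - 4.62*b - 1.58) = 2.55*b^2 - 4.58*b - 1.28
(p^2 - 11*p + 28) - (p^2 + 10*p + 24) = 4 - 21*p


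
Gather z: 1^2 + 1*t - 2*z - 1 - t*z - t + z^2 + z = z^2 + z*(-t - 1)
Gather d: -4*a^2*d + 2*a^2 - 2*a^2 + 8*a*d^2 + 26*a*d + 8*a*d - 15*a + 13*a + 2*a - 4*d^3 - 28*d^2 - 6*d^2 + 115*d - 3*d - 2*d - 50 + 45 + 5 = -4*d^3 + d^2*(8*a - 34) + d*(-4*a^2 + 34*a + 110)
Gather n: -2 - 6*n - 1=-6*n - 3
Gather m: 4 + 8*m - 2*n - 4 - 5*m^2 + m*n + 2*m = -5*m^2 + m*(n + 10) - 2*n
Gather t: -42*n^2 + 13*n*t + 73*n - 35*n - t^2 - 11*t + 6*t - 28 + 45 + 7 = -42*n^2 + 38*n - t^2 + t*(13*n - 5) + 24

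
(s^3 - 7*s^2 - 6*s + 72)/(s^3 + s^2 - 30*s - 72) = (s - 4)/(s + 4)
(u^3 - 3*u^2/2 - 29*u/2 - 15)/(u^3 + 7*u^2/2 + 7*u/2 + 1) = (2*u^2 - 7*u - 15)/(2*u^2 + 3*u + 1)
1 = 1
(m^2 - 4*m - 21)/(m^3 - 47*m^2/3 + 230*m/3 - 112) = 3*(m + 3)/(3*m^2 - 26*m + 48)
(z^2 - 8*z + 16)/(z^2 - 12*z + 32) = (z - 4)/(z - 8)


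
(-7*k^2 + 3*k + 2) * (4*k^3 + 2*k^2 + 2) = -28*k^5 - 2*k^4 + 14*k^3 - 10*k^2 + 6*k + 4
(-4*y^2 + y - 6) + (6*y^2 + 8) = 2*y^2 + y + 2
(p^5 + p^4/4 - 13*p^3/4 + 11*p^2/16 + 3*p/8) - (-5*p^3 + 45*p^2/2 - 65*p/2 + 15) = p^5 + p^4/4 + 7*p^3/4 - 349*p^2/16 + 263*p/8 - 15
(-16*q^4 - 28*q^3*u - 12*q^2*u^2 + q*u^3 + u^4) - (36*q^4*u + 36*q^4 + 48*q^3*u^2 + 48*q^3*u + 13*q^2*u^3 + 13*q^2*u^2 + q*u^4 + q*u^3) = -36*q^4*u - 52*q^4 - 48*q^3*u^2 - 76*q^3*u - 13*q^2*u^3 - 25*q^2*u^2 - q*u^4 + u^4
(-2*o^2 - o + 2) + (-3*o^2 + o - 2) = -5*o^2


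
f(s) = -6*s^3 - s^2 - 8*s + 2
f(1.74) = -46.56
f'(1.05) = -29.94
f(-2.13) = 72.48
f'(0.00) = -8.00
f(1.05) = -14.45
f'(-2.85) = -148.50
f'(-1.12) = -28.34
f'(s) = -18*s^2 - 2*s - 8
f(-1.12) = 18.14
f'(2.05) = -87.74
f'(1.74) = -65.98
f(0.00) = 2.00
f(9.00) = -4525.00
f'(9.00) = -1484.00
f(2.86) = -169.42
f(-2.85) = 155.57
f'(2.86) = -160.95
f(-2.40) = 98.38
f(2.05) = -70.29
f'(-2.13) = -85.40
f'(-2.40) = -106.88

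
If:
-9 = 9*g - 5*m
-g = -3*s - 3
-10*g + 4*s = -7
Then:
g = 9/26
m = 63/26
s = -23/26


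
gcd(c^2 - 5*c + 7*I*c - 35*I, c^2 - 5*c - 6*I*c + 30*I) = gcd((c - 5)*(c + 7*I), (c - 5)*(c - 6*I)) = c - 5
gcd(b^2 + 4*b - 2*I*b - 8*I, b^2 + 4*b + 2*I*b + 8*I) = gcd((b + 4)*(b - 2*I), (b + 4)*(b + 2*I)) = b + 4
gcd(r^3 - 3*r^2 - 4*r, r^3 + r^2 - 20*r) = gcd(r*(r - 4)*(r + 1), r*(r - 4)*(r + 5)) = r^2 - 4*r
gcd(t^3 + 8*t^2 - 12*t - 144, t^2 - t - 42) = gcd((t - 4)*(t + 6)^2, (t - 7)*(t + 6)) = t + 6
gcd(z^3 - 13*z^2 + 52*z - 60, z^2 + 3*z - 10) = z - 2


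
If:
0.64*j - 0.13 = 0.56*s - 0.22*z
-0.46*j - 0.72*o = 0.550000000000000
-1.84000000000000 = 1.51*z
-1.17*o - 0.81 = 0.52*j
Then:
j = -0.37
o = -0.53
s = -1.13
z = -1.22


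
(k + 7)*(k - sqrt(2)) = k^2 - sqrt(2)*k + 7*k - 7*sqrt(2)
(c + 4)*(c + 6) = c^2 + 10*c + 24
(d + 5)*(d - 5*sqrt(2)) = d^2 - 5*sqrt(2)*d + 5*d - 25*sqrt(2)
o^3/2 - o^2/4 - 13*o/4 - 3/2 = (o/2 + 1)*(o - 3)*(o + 1/2)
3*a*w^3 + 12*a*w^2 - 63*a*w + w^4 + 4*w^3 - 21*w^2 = w*(3*a + w)*(w - 3)*(w + 7)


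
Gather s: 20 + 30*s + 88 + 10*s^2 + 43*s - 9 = 10*s^2 + 73*s + 99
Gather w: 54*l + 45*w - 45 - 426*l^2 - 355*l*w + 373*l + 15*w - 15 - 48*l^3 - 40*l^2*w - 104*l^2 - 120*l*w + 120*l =-48*l^3 - 530*l^2 + 547*l + w*(-40*l^2 - 475*l + 60) - 60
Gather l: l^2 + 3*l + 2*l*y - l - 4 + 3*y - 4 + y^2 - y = l^2 + l*(2*y + 2) + y^2 + 2*y - 8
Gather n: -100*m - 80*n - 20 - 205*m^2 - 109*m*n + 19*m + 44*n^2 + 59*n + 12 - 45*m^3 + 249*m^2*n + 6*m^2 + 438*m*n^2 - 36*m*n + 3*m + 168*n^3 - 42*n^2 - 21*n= -45*m^3 - 199*m^2 - 78*m + 168*n^3 + n^2*(438*m + 2) + n*(249*m^2 - 145*m - 42) - 8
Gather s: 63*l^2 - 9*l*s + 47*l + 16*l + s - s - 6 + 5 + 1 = 63*l^2 - 9*l*s + 63*l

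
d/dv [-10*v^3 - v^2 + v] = -30*v^2 - 2*v + 1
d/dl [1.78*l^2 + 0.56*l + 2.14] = 3.56*l + 0.56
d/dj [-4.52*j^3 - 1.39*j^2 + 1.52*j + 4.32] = -13.56*j^2 - 2.78*j + 1.52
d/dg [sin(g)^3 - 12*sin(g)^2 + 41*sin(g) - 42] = (3*sin(g)^2 - 24*sin(g) + 41)*cos(g)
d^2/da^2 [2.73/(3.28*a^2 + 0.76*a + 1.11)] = (-58.740864*a^2 - 13.610688*a + 2.73*(6.56*a + 0.76)*(13.12*a + 1.52) - 19.878768)/(3.28*a^2 + 0.76*a + 1.11)^3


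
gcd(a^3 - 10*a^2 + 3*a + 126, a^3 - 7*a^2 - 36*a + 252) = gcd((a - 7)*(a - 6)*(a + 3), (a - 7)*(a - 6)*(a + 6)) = a^2 - 13*a + 42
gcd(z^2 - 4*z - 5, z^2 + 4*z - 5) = 1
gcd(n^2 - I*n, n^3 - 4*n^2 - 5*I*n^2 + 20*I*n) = n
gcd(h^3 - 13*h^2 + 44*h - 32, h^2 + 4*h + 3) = 1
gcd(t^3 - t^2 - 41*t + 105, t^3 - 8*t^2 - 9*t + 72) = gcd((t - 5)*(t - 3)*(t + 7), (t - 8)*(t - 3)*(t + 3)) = t - 3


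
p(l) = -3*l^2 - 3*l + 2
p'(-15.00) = 87.00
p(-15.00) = -628.00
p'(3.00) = -21.00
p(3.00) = -34.00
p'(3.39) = -23.34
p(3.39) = -42.65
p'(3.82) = -25.92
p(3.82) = -53.24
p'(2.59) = -18.54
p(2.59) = -25.89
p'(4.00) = -27.00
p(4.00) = -58.00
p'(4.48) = -29.88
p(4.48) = -71.65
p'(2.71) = -19.26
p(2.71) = -28.16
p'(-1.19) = 4.14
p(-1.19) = 1.32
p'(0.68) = -7.08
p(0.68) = -1.43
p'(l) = -6*l - 3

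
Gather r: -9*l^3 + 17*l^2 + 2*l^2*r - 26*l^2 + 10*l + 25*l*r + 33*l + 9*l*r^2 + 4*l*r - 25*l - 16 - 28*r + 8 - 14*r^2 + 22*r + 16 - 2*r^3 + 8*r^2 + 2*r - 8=-9*l^3 - 9*l^2 + 18*l - 2*r^3 + r^2*(9*l - 6) + r*(2*l^2 + 29*l - 4)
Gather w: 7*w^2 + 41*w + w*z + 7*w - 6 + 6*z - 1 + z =7*w^2 + w*(z + 48) + 7*z - 7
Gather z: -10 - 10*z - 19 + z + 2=-9*z - 27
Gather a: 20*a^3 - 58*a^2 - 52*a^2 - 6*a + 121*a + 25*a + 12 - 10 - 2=20*a^3 - 110*a^2 + 140*a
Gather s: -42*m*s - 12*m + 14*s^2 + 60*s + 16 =-12*m + 14*s^2 + s*(60 - 42*m) + 16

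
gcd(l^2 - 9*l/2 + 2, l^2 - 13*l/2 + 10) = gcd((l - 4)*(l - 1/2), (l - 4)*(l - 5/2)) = l - 4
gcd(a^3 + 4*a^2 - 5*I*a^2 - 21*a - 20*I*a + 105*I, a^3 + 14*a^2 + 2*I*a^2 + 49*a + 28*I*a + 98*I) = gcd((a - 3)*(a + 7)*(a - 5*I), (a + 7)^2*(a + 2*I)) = a + 7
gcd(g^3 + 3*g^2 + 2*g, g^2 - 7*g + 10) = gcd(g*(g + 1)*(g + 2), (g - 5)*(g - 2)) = 1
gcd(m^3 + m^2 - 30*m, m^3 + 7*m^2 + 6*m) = m^2 + 6*m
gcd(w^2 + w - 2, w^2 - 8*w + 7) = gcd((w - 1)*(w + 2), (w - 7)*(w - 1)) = w - 1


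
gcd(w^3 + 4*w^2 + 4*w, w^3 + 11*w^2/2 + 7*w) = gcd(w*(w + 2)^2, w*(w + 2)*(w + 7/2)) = w^2 + 2*w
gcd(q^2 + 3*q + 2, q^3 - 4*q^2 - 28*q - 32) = q + 2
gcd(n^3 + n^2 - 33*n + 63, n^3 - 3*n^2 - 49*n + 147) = n^2 + 4*n - 21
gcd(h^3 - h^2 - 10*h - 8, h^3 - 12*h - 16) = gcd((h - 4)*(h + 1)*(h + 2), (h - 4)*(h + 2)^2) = h^2 - 2*h - 8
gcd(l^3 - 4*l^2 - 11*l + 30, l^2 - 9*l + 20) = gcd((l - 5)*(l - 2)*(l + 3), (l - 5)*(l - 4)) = l - 5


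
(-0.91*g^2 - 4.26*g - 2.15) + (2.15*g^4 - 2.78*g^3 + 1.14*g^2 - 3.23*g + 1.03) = 2.15*g^4 - 2.78*g^3 + 0.23*g^2 - 7.49*g - 1.12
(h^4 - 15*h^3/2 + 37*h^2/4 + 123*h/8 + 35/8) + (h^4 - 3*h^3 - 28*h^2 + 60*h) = 2*h^4 - 21*h^3/2 - 75*h^2/4 + 603*h/8 + 35/8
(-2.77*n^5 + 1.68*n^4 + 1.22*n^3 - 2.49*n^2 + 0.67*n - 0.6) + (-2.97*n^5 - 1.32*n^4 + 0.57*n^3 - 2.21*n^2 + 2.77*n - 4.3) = -5.74*n^5 + 0.36*n^4 + 1.79*n^3 - 4.7*n^2 + 3.44*n - 4.9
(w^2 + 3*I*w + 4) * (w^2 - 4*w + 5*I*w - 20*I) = w^4 - 4*w^3 + 8*I*w^3 - 11*w^2 - 32*I*w^2 + 44*w + 20*I*w - 80*I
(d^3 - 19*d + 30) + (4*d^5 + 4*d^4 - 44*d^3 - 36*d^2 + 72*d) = 4*d^5 + 4*d^4 - 43*d^3 - 36*d^2 + 53*d + 30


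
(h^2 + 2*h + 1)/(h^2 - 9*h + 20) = (h^2 + 2*h + 1)/(h^2 - 9*h + 20)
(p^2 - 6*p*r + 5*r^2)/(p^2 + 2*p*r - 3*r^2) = (p - 5*r)/(p + 3*r)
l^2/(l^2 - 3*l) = l/(l - 3)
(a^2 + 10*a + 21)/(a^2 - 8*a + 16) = (a^2 + 10*a + 21)/(a^2 - 8*a + 16)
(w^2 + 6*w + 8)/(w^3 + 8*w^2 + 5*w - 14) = (w + 4)/(w^2 + 6*w - 7)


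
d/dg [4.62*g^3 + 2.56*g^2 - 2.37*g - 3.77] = 13.86*g^2 + 5.12*g - 2.37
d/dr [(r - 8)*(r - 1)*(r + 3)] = 3*r^2 - 12*r - 19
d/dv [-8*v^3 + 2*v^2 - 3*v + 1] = -24*v^2 + 4*v - 3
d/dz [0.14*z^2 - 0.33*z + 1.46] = 0.28*z - 0.33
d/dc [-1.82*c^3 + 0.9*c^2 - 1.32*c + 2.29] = -5.46*c^2 + 1.8*c - 1.32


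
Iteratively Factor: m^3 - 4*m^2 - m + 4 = (m - 4)*(m^2 - 1) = (m - 4)*(m - 1)*(m + 1)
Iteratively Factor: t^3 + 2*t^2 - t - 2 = (t + 1)*(t^2 + t - 2) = (t - 1)*(t + 1)*(t + 2)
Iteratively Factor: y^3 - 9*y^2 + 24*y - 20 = (y - 2)*(y^2 - 7*y + 10) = (y - 5)*(y - 2)*(y - 2)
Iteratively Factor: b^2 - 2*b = (b - 2)*(b)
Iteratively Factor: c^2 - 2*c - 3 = (c + 1)*(c - 3)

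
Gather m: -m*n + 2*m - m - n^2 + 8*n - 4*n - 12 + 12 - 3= m*(1 - n) - n^2 + 4*n - 3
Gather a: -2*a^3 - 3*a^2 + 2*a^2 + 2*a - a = -2*a^3 - a^2 + a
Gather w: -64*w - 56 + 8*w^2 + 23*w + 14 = 8*w^2 - 41*w - 42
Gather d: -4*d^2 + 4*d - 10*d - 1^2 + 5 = -4*d^2 - 6*d + 4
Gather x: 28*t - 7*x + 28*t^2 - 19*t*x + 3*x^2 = 28*t^2 + 28*t + 3*x^2 + x*(-19*t - 7)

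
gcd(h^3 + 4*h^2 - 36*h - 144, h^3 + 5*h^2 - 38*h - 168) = h^2 - 2*h - 24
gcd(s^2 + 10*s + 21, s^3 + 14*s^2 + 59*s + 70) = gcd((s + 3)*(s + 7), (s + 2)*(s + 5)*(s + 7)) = s + 7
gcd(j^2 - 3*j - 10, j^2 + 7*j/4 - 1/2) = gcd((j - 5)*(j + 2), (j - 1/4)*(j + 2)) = j + 2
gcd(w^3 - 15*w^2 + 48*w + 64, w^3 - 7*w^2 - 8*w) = w^2 - 7*w - 8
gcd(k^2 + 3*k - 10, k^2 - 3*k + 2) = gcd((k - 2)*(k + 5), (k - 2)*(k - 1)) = k - 2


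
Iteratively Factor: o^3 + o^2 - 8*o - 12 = (o + 2)*(o^2 - o - 6) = (o - 3)*(o + 2)*(o + 2)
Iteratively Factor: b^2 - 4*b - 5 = (b + 1)*(b - 5)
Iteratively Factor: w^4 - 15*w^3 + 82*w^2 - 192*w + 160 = (w - 2)*(w^3 - 13*w^2 + 56*w - 80) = (w - 4)*(w - 2)*(w^2 - 9*w + 20) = (w - 5)*(w - 4)*(w - 2)*(w - 4)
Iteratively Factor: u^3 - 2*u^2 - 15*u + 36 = (u - 3)*(u^2 + u - 12) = (u - 3)^2*(u + 4)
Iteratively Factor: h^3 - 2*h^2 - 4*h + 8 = (h - 2)*(h^2 - 4) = (h - 2)^2*(h + 2)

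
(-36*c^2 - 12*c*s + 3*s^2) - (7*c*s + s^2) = -36*c^2 - 19*c*s + 2*s^2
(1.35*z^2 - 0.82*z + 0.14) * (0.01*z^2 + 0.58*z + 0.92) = 0.0135*z^4 + 0.7748*z^3 + 0.7678*z^2 - 0.6732*z + 0.1288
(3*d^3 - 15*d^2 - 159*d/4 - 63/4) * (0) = 0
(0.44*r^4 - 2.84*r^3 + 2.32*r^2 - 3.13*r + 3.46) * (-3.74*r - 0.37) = -1.6456*r^5 + 10.4588*r^4 - 7.626*r^3 + 10.8478*r^2 - 11.7823*r - 1.2802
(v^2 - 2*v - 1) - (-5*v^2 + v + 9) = 6*v^2 - 3*v - 10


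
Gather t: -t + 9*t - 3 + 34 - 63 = 8*t - 32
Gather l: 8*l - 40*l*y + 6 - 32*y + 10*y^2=l*(8 - 40*y) + 10*y^2 - 32*y + 6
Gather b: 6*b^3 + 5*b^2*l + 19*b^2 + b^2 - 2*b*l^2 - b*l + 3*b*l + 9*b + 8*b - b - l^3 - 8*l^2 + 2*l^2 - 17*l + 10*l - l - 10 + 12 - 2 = 6*b^3 + b^2*(5*l + 20) + b*(-2*l^2 + 2*l + 16) - l^3 - 6*l^2 - 8*l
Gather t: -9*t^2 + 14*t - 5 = -9*t^2 + 14*t - 5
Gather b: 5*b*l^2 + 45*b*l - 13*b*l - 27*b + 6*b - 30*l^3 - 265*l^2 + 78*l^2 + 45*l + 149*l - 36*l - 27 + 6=b*(5*l^2 + 32*l - 21) - 30*l^3 - 187*l^2 + 158*l - 21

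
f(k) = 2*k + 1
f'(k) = 2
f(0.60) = 2.20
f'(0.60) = 2.00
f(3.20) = 7.40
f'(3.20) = 2.00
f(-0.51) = -0.02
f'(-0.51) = 2.00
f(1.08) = 3.16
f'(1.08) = 2.00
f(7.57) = 16.14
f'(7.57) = 2.00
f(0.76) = 2.52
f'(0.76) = 2.00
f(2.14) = 5.28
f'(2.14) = 2.00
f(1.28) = 3.56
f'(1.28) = 2.00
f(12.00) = 25.00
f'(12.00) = 2.00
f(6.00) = 13.00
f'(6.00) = 2.00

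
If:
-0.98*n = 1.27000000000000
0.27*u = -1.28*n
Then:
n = -1.30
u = 6.14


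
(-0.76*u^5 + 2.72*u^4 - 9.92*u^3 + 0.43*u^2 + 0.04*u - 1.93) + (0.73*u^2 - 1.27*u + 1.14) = -0.76*u^5 + 2.72*u^4 - 9.92*u^3 + 1.16*u^2 - 1.23*u - 0.79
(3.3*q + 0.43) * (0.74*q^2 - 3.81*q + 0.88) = 2.442*q^3 - 12.2548*q^2 + 1.2657*q + 0.3784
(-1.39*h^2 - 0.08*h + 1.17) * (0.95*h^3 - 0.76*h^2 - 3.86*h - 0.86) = -1.3205*h^5 + 0.9804*h^4 + 6.5377*h^3 + 0.615*h^2 - 4.4474*h - 1.0062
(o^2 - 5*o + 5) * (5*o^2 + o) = 5*o^4 - 24*o^3 + 20*o^2 + 5*o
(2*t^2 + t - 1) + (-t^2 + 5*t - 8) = t^2 + 6*t - 9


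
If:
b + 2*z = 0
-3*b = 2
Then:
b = -2/3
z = 1/3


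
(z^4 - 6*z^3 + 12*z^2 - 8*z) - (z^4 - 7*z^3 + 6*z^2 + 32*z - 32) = z^3 + 6*z^2 - 40*z + 32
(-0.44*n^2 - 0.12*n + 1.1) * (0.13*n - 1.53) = -0.0572*n^3 + 0.6576*n^2 + 0.3266*n - 1.683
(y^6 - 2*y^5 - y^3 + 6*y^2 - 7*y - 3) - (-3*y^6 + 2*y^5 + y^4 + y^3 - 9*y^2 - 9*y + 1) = 4*y^6 - 4*y^5 - y^4 - 2*y^3 + 15*y^2 + 2*y - 4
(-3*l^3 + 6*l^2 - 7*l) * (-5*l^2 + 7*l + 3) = 15*l^5 - 51*l^4 + 68*l^3 - 31*l^2 - 21*l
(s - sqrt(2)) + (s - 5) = 2*s - 5 - sqrt(2)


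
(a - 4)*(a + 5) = a^2 + a - 20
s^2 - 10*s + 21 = (s - 7)*(s - 3)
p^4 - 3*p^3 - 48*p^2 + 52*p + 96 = (p - 8)*(p - 2)*(p + 1)*(p + 6)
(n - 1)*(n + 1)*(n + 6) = n^3 + 6*n^2 - n - 6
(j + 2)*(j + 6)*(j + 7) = j^3 + 15*j^2 + 68*j + 84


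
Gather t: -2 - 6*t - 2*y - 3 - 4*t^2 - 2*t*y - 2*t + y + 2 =-4*t^2 + t*(-2*y - 8) - y - 3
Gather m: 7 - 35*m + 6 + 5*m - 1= 12 - 30*m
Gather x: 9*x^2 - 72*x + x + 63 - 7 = 9*x^2 - 71*x + 56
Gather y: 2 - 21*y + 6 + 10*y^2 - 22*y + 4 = 10*y^2 - 43*y + 12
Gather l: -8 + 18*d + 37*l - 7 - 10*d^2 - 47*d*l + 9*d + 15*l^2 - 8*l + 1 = -10*d^2 + 27*d + 15*l^2 + l*(29 - 47*d) - 14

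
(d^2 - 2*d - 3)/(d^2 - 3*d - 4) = (d - 3)/(d - 4)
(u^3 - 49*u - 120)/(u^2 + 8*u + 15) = u - 8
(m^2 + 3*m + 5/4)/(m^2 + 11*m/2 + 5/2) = (m + 5/2)/(m + 5)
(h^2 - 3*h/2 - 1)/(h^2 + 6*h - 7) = (h^2 - 3*h/2 - 1)/(h^2 + 6*h - 7)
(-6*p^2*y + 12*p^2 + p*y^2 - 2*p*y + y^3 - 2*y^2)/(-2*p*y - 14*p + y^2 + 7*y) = (3*p*y - 6*p + y^2 - 2*y)/(y + 7)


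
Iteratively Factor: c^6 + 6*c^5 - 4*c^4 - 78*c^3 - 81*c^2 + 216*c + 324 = (c + 2)*(c^5 + 4*c^4 - 12*c^3 - 54*c^2 + 27*c + 162) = (c - 2)*(c + 2)*(c^4 + 6*c^3 - 54*c - 81) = (c - 3)*(c - 2)*(c + 2)*(c^3 + 9*c^2 + 27*c + 27) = (c - 3)*(c - 2)*(c + 2)*(c + 3)*(c^2 + 6*c + 9) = (c - 3)*(c - 2)*(c + 2)*(c + 3)^2*(c + 3)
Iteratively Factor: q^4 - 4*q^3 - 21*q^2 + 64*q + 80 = (q - 4)*(q^3 - 21*q - 20) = (q - 5)*(q - 4)*(q^2 + 5*q + 4) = (q - 5)*(q - 4)*(q + 1)*(q + 4)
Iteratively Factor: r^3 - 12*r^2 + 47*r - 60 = (r - 5)*(r^2 - 7*r + 12) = (r - 5)*(r - 3)*(r - 4)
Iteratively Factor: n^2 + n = (n + 1)*(n)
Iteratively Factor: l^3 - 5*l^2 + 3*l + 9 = (l - 3)*(l^2 - 2*l - 3) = (l - 3)*(l + 1)*(l - 3)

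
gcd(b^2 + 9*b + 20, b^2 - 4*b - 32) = b + 4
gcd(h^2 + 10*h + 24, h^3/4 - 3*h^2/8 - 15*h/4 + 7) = h + 4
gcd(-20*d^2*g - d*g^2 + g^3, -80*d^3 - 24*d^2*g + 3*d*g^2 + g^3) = 20*d^2 + d*g - g^2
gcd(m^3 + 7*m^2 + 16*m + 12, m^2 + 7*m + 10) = m + 2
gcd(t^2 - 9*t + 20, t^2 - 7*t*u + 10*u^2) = 1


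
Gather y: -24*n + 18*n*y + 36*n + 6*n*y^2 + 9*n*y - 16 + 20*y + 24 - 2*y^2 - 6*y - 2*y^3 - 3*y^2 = 12*n - 2*y^3 + y^2*(6*n - 5) + y*(27*n + 14) + 8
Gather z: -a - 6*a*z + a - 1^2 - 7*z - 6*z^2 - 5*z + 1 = -6*z^2 + z*(-6*a - 12)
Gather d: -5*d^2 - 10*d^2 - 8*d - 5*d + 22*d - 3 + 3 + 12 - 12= -15*d^2 + 9*d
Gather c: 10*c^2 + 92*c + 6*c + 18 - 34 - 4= 10*c^2 + 98*c - 20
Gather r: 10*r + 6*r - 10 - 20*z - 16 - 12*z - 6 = 16*r - 32*z - 32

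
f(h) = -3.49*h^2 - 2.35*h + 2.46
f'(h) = -6.98*h - 2.35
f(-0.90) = 1.75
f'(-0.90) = 3.93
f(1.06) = -3.95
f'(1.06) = -9.75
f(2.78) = -31.05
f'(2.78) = -21.75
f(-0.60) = 2.61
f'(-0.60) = 1.84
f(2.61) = -27.45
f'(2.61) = -20.57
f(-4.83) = -67.61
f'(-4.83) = 31.36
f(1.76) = -12.49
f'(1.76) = -14.63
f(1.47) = -8.54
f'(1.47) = -12.61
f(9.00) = -301.38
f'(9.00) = -65.17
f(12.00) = -528.30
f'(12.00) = -86.11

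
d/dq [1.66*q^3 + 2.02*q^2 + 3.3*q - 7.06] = 4.98*q^2 + 4.04*q + 3.3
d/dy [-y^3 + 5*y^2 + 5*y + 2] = -3*y^2 + 10*y + 5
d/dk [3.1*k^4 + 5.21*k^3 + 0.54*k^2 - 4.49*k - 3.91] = 12.4*k^3 + 15.63*k^2 + 1.08*k - 4.49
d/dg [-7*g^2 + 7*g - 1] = 7 - 14*g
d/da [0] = 0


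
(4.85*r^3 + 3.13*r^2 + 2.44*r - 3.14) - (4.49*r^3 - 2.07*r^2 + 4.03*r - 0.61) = 0.359999999999999*r^3 + 5.2*r^2 - 1.59*r - 2.53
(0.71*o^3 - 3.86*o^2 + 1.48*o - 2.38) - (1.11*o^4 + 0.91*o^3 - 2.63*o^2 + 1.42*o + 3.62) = -1.11*o^4 - 0.2*o^3 - 1.23*o^2 + 0.0600000000000001*o - 6.0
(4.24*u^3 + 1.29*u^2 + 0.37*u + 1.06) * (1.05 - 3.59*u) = -15.2216*u^4 - 0.179099999999999*u^3 + 0.0262*u^2 - 3.4169*u + 1.113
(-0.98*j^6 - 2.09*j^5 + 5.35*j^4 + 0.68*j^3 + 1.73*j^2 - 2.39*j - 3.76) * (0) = 0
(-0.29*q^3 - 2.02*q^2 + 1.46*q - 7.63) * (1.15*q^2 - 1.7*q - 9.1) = -0.3335*q^5 - 1.83*q^4 + 7.752*q^3 + 7.1255*q^2 - 0.315*q + 69.433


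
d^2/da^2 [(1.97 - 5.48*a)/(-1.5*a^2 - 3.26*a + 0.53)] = ((3.0*a + 3.26)*(5.48*a - 1.97)*(6.0*a + 6.52) - (49.32*a + 29.8196)*(1.5*a^2 + 3.26*a - 0.53))/(1.5*a^2 + 3.26*a - 0.53)^3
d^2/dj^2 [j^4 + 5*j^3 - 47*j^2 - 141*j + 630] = 12*j^2 + 30*j - 94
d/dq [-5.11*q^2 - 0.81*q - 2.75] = -10.22*q - 0.81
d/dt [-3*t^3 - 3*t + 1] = -9*t^2 - 3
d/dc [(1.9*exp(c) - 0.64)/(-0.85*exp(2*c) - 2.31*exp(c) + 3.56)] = (1.615*exp(2*c) - 1.088*exp(c) + 5.2856)*exp(c)/(0.7225*exp(4*c) + 3.927*exp(3*c) - 0.7159*exp(2*c) - 16.4472*exp(c) + 12.6736)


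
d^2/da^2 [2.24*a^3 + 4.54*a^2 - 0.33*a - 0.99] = 13.44*a + 9.08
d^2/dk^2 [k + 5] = 0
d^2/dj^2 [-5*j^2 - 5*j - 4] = -10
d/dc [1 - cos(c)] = sin(c)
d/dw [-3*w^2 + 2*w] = 2 - 6*w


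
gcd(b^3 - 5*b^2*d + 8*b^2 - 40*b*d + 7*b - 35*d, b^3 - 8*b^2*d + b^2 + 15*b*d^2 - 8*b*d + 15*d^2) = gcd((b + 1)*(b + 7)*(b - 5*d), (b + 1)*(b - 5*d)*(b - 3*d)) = b^2 - 5*b*d + b - 5*d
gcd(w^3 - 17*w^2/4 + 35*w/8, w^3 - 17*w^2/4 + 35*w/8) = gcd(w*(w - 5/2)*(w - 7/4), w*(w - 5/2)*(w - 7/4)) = w^3 - 17*w^2/4 + 35*w/8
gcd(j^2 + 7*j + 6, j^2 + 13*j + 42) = j + 6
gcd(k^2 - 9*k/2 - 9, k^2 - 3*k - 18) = k - 6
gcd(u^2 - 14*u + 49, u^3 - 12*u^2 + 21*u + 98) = u^2 - 14*u + 49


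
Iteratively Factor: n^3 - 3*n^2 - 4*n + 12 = (n - 2)*(n^2 - n - 6) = (n - 3)*(n - 2)*(n + 2)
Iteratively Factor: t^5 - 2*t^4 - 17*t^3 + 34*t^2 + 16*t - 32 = (t + 1)*(t^4 - 3*t^3 - 14*t^2 + 48*t - 32) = (t + 1)*(t + 4)*(t^3 - 7*t^2 + 14*t - 8) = (t - 1)*(t + 1)*(t + 4)*(t^2 - 6*t + 8) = (t - 2)*(t - 1)*(t + 1)*(t + 4)*(t - 4)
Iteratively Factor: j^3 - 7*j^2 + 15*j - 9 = (j - 3)*(j^2 - 4*j + 3) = (j - 3)*(j - 1)*(j - 3)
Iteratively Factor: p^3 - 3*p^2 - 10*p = (p + 2)*(p^2 - 5*p) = p*(p + 2)*(p - 5)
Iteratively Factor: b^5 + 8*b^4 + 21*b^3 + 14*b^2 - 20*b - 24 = (b + 3)*(b^4 + 5*b^3 + 6*b^2 - 4*b - 8) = (b + 2)*(b + 3)*(b^3 + 3*b^2 - 4) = (b + 2)^2*(b + 3)*(b^2 + b - 2) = (b + 2)^3*(b + 3)*(b - 1)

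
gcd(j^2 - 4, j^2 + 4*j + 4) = j + 2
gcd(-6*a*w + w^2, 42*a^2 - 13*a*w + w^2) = -6*a + w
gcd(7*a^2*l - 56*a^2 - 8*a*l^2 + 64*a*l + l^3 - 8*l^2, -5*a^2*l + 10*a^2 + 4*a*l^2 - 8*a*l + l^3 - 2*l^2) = a - l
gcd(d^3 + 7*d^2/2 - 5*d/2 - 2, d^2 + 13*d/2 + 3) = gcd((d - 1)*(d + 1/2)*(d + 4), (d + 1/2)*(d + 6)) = d + 1/2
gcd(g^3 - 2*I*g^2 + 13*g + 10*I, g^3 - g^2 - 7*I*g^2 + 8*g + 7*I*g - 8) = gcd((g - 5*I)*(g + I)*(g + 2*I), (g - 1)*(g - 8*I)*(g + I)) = g + I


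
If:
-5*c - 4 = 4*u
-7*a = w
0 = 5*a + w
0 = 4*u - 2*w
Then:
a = 0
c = -4/5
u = 0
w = 0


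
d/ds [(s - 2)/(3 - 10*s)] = -17/(10*s - 3)^2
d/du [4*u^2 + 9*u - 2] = 8*u + 9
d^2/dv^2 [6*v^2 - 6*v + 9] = 12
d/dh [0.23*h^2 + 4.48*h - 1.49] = 0.46*h + 4.48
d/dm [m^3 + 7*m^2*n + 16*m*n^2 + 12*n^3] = 3*m^2 + 14*m*n + 16*n^2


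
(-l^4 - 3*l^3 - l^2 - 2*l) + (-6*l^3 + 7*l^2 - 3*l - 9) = -l^4 - 9*l^3 + 6*l^2 - 5*l - 9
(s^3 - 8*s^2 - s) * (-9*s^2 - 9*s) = -9*s^5 + 63*s^4 + 81*s^3 + 9*s^2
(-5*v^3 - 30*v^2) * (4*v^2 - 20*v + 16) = -20*v^5 - 20*v^4 + 520*v^3 - 480*v^2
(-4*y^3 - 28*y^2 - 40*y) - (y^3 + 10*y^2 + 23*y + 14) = -5*y^3 - 38*y^2 - 63*y - 14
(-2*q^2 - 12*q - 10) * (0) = 0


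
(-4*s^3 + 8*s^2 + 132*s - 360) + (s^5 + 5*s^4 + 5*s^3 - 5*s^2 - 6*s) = s^5 + 5*s^4 + s^3 + 3*s^2 + 126*s - 360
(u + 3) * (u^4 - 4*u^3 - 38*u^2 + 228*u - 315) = u^5 - u^4 - 50*u^3 + 114*u^2 + 369*u - 945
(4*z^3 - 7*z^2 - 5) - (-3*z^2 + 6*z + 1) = 4*z^3 - 4*z^2 - 6*z - 6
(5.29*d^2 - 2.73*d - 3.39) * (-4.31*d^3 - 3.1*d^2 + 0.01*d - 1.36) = -22.7999*d^5 - 4.6327*d^4 + 23.1268*d^3 + 3.2873*d^2 + 3.6789*d + 4.6104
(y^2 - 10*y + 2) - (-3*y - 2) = y^2 - 7*y + 4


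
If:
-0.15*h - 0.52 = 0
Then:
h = -3.47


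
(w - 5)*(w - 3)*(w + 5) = w^3 - 3*w^2 - 25*w + 75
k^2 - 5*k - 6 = (k - 6)*(k + 1)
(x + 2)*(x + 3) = x^2 + 5*x + 6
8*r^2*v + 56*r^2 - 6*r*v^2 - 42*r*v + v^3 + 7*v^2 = (-4*r + v)*(-2*r + v)*(v + 7)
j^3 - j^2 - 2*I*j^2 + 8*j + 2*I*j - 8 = (j - 1)*(j - 4*I)*(j + 2*I)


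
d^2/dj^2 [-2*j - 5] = 0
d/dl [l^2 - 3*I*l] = 2*l - 3*I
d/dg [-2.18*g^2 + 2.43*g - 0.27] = 2.43 - 4.36*g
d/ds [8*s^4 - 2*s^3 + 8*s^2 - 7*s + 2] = 32*s^3 - 6*s^2 + 16*s - 7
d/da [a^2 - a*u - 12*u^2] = 2*a - u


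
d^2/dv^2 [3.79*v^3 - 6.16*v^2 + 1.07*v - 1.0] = 22.74*v - 12.32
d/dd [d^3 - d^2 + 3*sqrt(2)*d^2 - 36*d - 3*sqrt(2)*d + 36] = 3*d^2 - 2*d + 6*sqrt(2)*d - 36 - 3*sqrt(2)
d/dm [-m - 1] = -1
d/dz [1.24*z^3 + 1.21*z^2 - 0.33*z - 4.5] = 3.72*z^2 + 2.42*z - 0.33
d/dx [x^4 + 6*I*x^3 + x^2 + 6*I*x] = 4*x^3 + 18*I*x^2 + 2*x + 6*I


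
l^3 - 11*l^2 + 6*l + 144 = (l - 8)*(l - 6)*(l + 3)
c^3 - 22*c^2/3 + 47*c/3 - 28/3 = (c - 4)*(c - 7/3)*(c - 1)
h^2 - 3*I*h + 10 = (h - 5*I)*(h + 2*I)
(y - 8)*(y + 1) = y^2 - 7*y - 8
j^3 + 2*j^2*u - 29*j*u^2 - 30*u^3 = (j - 5*u)*(j + u)*(j + 6*u)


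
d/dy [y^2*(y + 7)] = y*(3*y + 14)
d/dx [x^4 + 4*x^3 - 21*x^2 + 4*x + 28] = 4*x^3 + 12*x^2 - 42*x + 4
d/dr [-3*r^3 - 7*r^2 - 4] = r*(-9*r - 14)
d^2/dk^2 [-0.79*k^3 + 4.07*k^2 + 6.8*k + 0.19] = 8.14 - 4.74*k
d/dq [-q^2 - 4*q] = -2*q - 4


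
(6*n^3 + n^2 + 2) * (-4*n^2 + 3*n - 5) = -24*n^5 + 14*n^4 - 27*n^3 - 13*n^2 + 6*n - 10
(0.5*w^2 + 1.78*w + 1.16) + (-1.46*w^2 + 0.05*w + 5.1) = -0.96*w^2 + 1.83*w + 6.26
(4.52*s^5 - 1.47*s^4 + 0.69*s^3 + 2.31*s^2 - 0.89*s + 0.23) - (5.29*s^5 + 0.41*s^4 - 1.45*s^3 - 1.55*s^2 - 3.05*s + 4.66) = -0.77*s^5 - 1.88*s^4 + 2.14*s^3 + 3.86*s^2 + 2.16*s - 4.43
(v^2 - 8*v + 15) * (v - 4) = v^3 - 12*v^2 + 47*v - 60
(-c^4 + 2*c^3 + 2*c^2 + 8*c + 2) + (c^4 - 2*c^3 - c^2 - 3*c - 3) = c^2 + 5*c - 1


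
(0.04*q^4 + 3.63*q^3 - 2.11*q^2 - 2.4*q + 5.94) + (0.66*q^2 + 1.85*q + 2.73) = 0.04*q^4 + 3.63*q^3 - 1.45*q^2 - 0.55*q + 8.67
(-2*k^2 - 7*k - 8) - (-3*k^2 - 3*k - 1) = k^2 - 4*k - 7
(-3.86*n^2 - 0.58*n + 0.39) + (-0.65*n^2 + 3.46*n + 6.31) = -4.51*n^2 + 2.88*n + 6.7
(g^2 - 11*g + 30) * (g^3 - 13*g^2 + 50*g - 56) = g^5 - 24*g^4 + 223*g^3 - 996*g^2 + 2116*g - 1680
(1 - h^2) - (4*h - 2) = -h^2 - 4*h + 3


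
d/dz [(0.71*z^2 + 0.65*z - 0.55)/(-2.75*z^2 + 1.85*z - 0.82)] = (3.101*z^2 - 4.1894*z + 0.4845)/(7.5625*z^4 - 10.175*z^3 + 7.9325*z^2 - 3.034*z + 0.6724)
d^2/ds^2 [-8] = 0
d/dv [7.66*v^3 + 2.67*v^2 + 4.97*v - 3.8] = 22.98*v^2 + 5.34*v + 4.97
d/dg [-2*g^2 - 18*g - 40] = -4*g - 18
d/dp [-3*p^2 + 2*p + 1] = 2 - 6*p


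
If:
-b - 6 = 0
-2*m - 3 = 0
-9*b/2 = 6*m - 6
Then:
No Solution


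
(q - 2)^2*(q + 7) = q^3 + 3*q^2 - 24*q + 28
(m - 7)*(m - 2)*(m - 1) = m^3 - 10*m^2 + 23*m - 14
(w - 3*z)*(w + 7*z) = w^2 + 4*w*z - 21*z^2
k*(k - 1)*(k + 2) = k^3 + k^2 - 2*k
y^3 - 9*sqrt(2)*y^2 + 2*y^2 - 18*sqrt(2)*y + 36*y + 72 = (y + 2)*(y - 6*sqrt(2))*(y - 3*sqrt(2))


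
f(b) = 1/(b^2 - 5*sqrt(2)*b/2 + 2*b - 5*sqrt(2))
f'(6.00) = -0.03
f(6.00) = 0.05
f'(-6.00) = 0.01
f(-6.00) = 0.03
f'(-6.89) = 0.01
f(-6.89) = 0.02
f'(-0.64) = 0.09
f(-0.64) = -0.18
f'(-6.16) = 0.01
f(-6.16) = 0.02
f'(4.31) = -0.30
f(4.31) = 0.20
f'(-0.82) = 0.12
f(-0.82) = -0.19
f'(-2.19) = 5.00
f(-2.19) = 0.92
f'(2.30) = -0.11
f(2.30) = -0.19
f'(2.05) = -0.07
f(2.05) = -0.17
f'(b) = (-2*b - 2 + 5*sqrt(2)/2)/(b^2 - 5*sqrt(2)*b/2 + 2*b - 5*sqrt(2))^2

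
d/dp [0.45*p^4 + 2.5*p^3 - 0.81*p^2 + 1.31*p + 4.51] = 1.8*p^3 + 7.5*p^2 - 1.62*p + 1.31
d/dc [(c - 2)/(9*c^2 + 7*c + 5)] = (9*c^2 + 7*c - (c - 2)*(18*c + 7) + 5)/(9*c^2 + 7*c + 5)^2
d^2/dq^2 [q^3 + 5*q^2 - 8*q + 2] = 6*q + 10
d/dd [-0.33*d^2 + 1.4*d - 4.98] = 1.4 - 0.66*d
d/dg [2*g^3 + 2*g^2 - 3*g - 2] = 6*g^2 + 4*g - 3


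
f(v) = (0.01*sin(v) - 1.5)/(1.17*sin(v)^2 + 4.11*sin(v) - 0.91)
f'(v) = (-2.34*sin(v)*cos(v) - 4.11*cos(v))*(0.01*sin(v) - 1.5)/(1.17*sin(v)^2 + 4.11*sin(v) - 0.91)^2 + 0.01*cos(v)/(1.17*sin(v)^2 + 4.11*sin(v) - 0.91)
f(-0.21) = 0.88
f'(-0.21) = 1.80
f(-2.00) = 0.41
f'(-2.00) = -0.09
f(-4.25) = -0.40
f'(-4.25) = -0.30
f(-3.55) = -1.65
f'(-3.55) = -8.42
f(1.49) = -0.34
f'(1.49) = 0.04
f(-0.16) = 0.98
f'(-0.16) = 2.34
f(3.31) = 0.96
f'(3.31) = -2.24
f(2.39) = -0.61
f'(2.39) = -1.05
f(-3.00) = 1.02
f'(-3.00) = -2.60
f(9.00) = -1.52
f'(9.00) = -7.17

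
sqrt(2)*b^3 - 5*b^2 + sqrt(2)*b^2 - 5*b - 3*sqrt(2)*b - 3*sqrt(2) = (b + 1)*(b - 3*sqrt(2))*(sqrt(2)*b + 1)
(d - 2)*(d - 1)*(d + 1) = d^3 - 2*d^2 - d + 2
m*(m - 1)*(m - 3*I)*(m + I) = m^4 - m^3 - 2*I*m^3 + 3*m^2 + 2*I*m^2 - 3*m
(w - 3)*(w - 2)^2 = w^3 - 7*w^2 + 16*w - 12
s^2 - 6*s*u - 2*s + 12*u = (s - 2)*(s - 6*u)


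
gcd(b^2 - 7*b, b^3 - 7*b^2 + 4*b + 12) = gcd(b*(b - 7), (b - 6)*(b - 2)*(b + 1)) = 1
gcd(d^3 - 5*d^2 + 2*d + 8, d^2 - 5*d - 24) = 1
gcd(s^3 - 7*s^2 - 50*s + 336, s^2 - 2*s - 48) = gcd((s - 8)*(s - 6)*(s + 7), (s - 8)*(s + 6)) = s - 8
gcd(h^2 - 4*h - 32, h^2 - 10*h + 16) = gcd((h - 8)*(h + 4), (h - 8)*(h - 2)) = h - 8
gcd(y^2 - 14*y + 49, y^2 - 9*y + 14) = y - 7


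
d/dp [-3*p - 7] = -3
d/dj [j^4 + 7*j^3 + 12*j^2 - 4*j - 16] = 4*j^3 + 21*j^2 + 24*j - 4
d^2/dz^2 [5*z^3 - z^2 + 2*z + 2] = 30*z - 2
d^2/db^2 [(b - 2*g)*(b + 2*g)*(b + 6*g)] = 6*b + 12*g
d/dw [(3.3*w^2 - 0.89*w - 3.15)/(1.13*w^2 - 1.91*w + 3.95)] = (-5.2973*w^2 + 33.189*w - 9.532)/(1.2769*w^4 - 4.3166*w^3 + 12.5751*w^2 - 15.089*w + 15.6025)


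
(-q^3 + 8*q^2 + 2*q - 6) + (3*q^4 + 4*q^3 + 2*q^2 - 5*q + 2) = 3*q^4 + 3*q^3 + 10*q^2 - 3*q - 4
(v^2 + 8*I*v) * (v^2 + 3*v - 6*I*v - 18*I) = v^4 + 3*v^3 + 2*I*v^3 + 48*v^2 + 6*I*v^2 + 144*v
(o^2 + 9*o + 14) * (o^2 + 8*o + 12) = o^4 + 17*o^3 + 98*o^2 + 220*o + 168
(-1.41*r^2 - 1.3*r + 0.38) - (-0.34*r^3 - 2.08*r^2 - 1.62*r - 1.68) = 0.34*r^3 + 0.67*r^2 + 0.32*r + 2.06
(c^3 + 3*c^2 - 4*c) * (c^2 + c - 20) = c^5 + 4*c^4 - 21*c^3 - 64*c^2 + 80*c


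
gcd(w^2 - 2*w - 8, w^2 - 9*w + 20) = w - 4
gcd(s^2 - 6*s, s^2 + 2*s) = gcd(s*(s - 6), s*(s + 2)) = s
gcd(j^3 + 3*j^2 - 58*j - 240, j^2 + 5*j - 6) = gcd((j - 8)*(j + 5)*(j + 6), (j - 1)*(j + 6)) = j + 6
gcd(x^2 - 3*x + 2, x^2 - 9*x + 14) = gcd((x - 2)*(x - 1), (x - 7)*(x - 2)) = x - 2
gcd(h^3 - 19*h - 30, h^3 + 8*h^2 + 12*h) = h + 2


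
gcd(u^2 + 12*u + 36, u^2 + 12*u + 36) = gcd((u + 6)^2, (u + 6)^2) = u^2 + 12*u + 36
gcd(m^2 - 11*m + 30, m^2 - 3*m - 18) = m - 6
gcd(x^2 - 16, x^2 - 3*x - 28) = x + 4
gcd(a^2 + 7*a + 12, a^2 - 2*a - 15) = a + 3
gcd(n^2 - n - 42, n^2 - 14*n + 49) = n - 7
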